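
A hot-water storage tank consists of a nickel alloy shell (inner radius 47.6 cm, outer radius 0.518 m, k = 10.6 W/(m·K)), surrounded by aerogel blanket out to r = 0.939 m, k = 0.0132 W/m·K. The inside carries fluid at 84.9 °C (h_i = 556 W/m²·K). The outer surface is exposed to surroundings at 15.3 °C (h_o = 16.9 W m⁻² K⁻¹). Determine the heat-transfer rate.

Treat each layer as a resistance in series:
  R_conv,in = 1/(4πr²h) = 1/(4π·0.476²·556) = 6.317×10^-4 K/W
  R_nickel alloy = (1/0.476 − 1/0.518)/(4πk) = 0.1703/(4π·10.6) = 0.001279 K/W
  R_aerogel blanket = (1/0.518 − 1/0.939)/(4πk) = 0.8655/(4π·0.0132) = 5.218 K/W
  R_conv,out = 1/(4πr²h) = 1/(4π·0.939²·16.9) = 0.005340 K/W
ΣR = 6.317×10^-4 + 0.001279 + 5.218 + 0.005340 = 5.225 K/W
Q = ΔT/ΣR = (84.9 °C − 15.3 °C)/5.225 = 13.3 W

Q = 13.3 W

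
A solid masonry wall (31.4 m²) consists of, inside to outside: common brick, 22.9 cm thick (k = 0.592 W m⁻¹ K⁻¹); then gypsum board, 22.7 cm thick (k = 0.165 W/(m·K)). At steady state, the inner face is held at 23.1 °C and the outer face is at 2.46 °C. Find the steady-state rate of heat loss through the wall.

Resistance network (inner→outer):
  R_common brick = L/(kA) = 0.229/(0.592·31.4) = 0.01232 K/W
  R_gypsum board = L/(kA) = 0.227/(0.165·31.4) = 0.04381 K/W
ΣR = 0.01232 + 0.04381 = 0.05613 K/W
Q = ΔT/ΣR = (23.1 °C − 2.46 °C)/0.05613 = 368 W

Q = 368 W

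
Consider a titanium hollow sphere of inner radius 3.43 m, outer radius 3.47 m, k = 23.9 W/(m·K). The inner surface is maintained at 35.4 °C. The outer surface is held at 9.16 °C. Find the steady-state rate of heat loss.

Q = 4πk·ΔT/(1/r₁ − 1/r₂) = 4π × 23.9 × 26.24 / (1/3.43 − 1/3.47) = 2.34×10^6 W

Q = 2340 kW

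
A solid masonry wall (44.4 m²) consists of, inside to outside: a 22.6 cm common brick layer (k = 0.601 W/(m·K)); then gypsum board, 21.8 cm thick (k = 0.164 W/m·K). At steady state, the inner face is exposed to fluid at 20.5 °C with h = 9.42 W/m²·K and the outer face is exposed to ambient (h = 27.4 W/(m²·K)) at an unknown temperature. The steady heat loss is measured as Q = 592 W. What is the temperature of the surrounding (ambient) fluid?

Sum the resistances:
  R_conv,in = 1/(hA) = 1/(9.42·44.4) = 0.002391 K/W
  R_common brick = L/(kA) = 0.226/(0.601·44.4) = 0.008469 K/W
  R_gypsum board = L/(kA) = 0.218/(0.164·44.4) = 0.02994 K/W
  R_conv,out = 1/(hA) = 1/(27.4·44.4) = 8.220×10^-4 K/W
ΣR = 0.04162 K/W
ΔT = Q·ΣR = 592 × 0.04162 = 24.64 K
Heat flows outward, so T_out = T_in − ΔT = 20.5 − 24.64 = -4.14 °C

T_out = -4.14 °C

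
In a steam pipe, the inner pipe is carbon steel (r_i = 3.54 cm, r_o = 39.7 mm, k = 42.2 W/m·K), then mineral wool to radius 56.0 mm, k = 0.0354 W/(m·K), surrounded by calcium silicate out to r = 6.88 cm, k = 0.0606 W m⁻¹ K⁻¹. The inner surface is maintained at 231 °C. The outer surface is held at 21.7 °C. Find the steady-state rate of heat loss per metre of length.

Series thermal resistances, inner to outer:
  R'_carbon steel = ln(0.0397/0.0354)/(2πk) = 0.1146/(2π·42.2) = 4.324×10^-4 m·K/W
  R'_mineral wool = ln(0.0560/0.0397)/(2πk) = 0.3440/(2π·0.0354) = 1.547 m·K/W
  R'_calcium silicate = ln(0.0688/0.0560)/(2πk) = 0.2059/(2π·0.0606) = 0.5406 m·K/W
ΣR = 4.324×10^-4 + 1.547 + 0.5406 = 2.088 m·K/W
Q' = ΔT/ΣR = (231 °C − 21.7 °C)/2.088 = 100 W/m

Q' = 100 W/m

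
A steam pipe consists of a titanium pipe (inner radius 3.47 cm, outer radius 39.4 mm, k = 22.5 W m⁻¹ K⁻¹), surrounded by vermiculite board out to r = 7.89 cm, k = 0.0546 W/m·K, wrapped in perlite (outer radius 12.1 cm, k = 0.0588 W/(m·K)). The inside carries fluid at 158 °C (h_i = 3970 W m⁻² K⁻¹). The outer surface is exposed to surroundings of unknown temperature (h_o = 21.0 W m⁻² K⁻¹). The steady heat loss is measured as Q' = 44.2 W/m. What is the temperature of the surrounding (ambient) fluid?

Sum the resistances:
  R'_conv,in = 1/(2πr h) = 1/(2π·0.0347·3970) = 0.001155 m·K/W
  R'_titanium = ln(0.0394/0.0347)/(2πk) = 0.1270/(2π·22.5) = 8.985×10^-4 m·K/W
  R'_vermiculite board = ln(0.0789/0.0394)/(2πk) = 0.6944/(2π·0.0546) = 2.024 m·K/W
  R'_perlite = ln(0.121/0.0789)/(2πk) = 0.4276/(2π·0.0588) = 1.157 m·K/W
  R'_conv,out = 1/(2πr h) = 1/(2π·0.121·21.0) = 0.06263 m·K/W
ΣR = 3.246 m·K/W
ΔT = Q'·ΣR = 44.2 × 3.246 = 143.5 K
Heat flows outward, so T_out = T_in − ΔT = 158 − 143.5 = 14.5 °C

T_out = 14.5 °C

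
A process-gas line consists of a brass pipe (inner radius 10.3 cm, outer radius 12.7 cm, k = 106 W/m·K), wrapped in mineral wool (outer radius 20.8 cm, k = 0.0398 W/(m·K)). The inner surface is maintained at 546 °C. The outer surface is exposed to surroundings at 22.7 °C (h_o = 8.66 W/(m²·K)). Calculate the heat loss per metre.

Series thermal resistances, inner to outer:
  R'_brass = ln(0.127/0.103)/(2πk) = 0.2095/(2π·106) = 3.145×10^-4 m·K/W
  R'_mineral wool = ln(0.208/0.127)/(2πk) = 0.4934/(2π·0.0398) = 1.973 m·K/W
  R'_conv,out = 1/(2πr h) = 1/(2π·0.208·8.66) = 0.08836 m·K/W
ΣR = 3.145×10^-4 + 1.973 + 0.08836 = 2.062 m·K/W
Q' = ΔT/ΣR = (546 °C − 22.7 °C)/2.062 = 254 W/m

Q' = 254 W/m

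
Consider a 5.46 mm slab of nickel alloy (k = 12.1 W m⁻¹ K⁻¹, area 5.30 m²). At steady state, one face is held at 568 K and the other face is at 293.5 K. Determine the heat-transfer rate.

Q = kA·ΔT/L = 12.1 × 5.30 × |568 K − 293.5 K| / 0.00546 = 3.22×10^6 W

Q = 3.22×10^6 W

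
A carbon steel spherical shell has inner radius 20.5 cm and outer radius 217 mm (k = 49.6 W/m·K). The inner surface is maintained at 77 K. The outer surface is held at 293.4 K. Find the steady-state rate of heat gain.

Q = 4πk·ΔT/(1/r₁ − 1/r₂) = 4π × 49.6 × 216.4 / (1/0.205 − 1/0.217) = 5.00×10^5 W

Q = 5.00×10^5 W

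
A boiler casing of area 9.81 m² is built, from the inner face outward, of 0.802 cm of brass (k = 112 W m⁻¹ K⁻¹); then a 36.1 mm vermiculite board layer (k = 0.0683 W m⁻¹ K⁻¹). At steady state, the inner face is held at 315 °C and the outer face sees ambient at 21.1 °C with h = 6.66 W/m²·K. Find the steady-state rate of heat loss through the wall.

Treat each layer as a resistance in series:
  R_brass = L/(kA) = 0.00802/(112·9.81) = 7.299×10^-6 K/W
  R_vermiculite board = L/(kA) = 0.0361/(0.0683·9.81) = 0.05388 K/W
  R_conv,out = 1/(hA) = 1/(6.66·9.81) = 0.01531 K/W
ΣR = 7.299×10^-6 + 0.05388 + 0.01531 = 0.06920 K/W
Q = ΔT/ΣR = (315 °C − 21.1 °C)/0.06920 = 4250 W

Q = 4250 W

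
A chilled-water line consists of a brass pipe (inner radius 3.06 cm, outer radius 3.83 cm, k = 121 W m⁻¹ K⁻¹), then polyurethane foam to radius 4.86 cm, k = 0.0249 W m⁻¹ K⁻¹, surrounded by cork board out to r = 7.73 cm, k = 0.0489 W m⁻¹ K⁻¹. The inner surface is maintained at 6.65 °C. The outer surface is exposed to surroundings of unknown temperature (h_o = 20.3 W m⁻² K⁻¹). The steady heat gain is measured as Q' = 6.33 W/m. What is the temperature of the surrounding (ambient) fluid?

T_out = 26.5 °C

Sum the resistances:
  R'_brass = ln(0.0383/0.0306)/(2πk) = 0.2244/(2π·121) = 2.952×10^-4 m·K/W
  R'_polyurethane foam = ln(0.0486/0.0383)/(2πk) = 0.2382/(2π·0.0249) = 1.522 m·K/W
  R'_cork board = ln(0.0773/0.0486)/(2πk) = 0.4641/(2π·0.0489) = 1.510 m·K/W
  R'_conv,out = 1/(2πr h) = 1/(2π·0.0773·20.3) = 0.1014 m·K/W
ΣR = 3.134 m·K/W
ΔT = Q'·ΣR = 6.33 × 3.134 = 19.84 K
Heat flows inward, so T_out = T_in + ΔT = 6.65 + 19.84 = 26.5 °C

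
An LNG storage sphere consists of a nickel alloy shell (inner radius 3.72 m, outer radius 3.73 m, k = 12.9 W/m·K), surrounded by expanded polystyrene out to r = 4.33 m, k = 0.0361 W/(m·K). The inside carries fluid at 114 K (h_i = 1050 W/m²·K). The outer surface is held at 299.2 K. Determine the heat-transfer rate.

Treat each layer as a resistance in series:
  R_conv,in = 1/(4πr²h) = 1/(4π·3.72²·1050) = 5.477×10^-6 K/W
  R_nickel alloy = (1/3.72 − 1/3.73)/(4πk) = 7.207×10^-4/(4π·12.9) = 4.446×10^-6 K/W
  R_expanded polystyrene = (1/3.73 − 1/4.33)/(4πk) = 0.03715/(4π·0.0361) = 0.08189 K/W
ΣR = 5.477×10^-6 + 4.446×10^-6 + 0.08189 = 0.08190 K/W
Q = ΔT/ΣR = (114 K − 299.2 K)/0.08190 = -2260 W
(Negative Q ⇒ heat flows inward; heat gain = 2260 W.)

Q = 2260 W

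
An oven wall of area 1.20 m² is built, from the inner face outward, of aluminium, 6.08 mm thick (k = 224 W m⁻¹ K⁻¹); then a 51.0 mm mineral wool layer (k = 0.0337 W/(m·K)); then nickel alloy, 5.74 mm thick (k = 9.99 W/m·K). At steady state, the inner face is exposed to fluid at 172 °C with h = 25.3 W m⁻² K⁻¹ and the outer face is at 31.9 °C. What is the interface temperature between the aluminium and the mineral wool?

Treat each layer as a resistance in series:
  R_conv,in = 1/(hA) = 1/(25.3·1.20) = 0.03294 K/W
  R_aluminium = L/(kA) = 0.00608/(224·1.20) = 2.262×10^-5 K/W
  R_mineral wool = L/(kA) = 0.0510/(0.0337·1.20) = 1.261 K/W
  R_nickel alloy = L/(kA) = 0.00574/(9.99·1.20) = 4.788×10^-4 K/W
ΣR = 0.03294 + 2.262×10^-5 + 1.261 + 4.788×10^-4 = 1.294 K/W
Q = ΔT/ΣR = (172 °C − 31.9 °C)/1.294 = 108.3 W
From the inner boundary to the aluminium/mineral wool interface, ΣR_partial = 0.03296 K/W.
T_interface = T_in − Q·ΣR_partial = 172 °C − (108.3)(0.03296) = 168 °C

T = 168 °C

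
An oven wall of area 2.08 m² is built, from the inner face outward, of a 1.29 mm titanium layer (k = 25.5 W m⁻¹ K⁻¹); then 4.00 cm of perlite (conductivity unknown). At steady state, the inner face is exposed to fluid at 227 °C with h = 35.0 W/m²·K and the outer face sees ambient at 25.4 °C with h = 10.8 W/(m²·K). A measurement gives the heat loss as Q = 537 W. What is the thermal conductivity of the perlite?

ΣR = ΔT/Q = |227 − 25.4|/537 = 0.3754 K/W
Known resistances:
  R_conv,in = 1/(hA) = 1/(35.0·2.08) = 0.01374 K/W
  R_titanium = L/(kA) = 0.00129/(25.5·2.08) = 2.432×10^-5 K/W
  R_conv,out = 1/(hA) = 1/(10.8·2.08) = 0.04452 K/W
R_perlite = ΣR − ΣR_known = 0.3754 − 0.05828 = 0.3171 K/W
L/(kA) = 0.3171 ⇒ k = 0.0400/(0.3171·2.08) = 0.0606 W/m·K

k = 0.0606 W/m·K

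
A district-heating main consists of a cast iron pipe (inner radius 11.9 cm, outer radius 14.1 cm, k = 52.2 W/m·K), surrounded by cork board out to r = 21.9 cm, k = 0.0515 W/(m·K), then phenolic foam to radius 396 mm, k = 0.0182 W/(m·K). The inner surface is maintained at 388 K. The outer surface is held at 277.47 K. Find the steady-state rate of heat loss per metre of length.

Series thermal resistances, inner to outer:
  R'_cast iron = ln(0.141/0.119)/(2πk) = 0.1696/(2π·52.2) = 5.172×10^-4 m·K/W
  R'_cork board = ln(0.219/0.141)/(2πk) = 0.4403/(2π·0.0515) = 1.361 m·K/W
  R'_phenolic foam = ln(0.396/0.219)/(2πk) = 0.5923/(2π·0.0182) = 5.180 m·K/W
ΣR = 5.172×10^-4 + 1.361 + 5.180 = 6.542 m·K/W
Q' = ΔT/ΣR = (388 K − 277.47 K)/6.542 = 16.9 W/m

Q' = 16.9 W/m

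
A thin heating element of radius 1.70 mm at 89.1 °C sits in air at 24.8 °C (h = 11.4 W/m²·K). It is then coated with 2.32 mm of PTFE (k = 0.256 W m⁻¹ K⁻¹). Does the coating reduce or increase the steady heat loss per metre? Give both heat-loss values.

increases: 7.83 → 16.0 W/m

Critical radius for a cylinder: r_cr = k/h = 0.0225 m = 2.25 cm.
Outer radius after coating: r₂ = 0.00170 + 0.00232 = 0.00402 m.
Since r₁ < r_cr and r₂ ≤ r_cr, the coating moves toward the maximum at r_cr — heat loss rises.
Bare: R = 1/(2πr₁h) = 8.212 m·K/W; Q = 64.3/8.212 = 7.83 W/m.
Coated: R = R_cond + R_conv = 4.008 m·K/W; Q = 64.3/4.008 = 16.0 W/m.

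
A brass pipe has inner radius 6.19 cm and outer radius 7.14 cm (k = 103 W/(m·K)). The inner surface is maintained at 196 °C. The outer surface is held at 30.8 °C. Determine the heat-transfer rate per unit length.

Q' = 2πk·ΔT/ln(r₂/r₁) = 2π × 103 × 165.2 / ln(0.0714/0.0619) = 7.49×10^5 W/m

Q' = 749 kW/m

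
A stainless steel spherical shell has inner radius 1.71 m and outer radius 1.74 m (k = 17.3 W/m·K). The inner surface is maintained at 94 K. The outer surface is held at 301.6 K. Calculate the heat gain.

Q = 4480 kW

Q = 4πk·ΔT/(1/r₁ − 1/r₂) = 4π × 17.3 × 207.6 / (1/1.71 − 1/1.74) = 4.48×10^6 W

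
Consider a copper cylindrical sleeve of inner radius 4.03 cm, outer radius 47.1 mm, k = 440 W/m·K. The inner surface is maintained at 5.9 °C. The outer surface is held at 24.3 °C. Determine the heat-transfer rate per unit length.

Q' = 2πk·ΔT/ln(r₂/r₁) = 2π × 440 × 18.4 / ln(0.0471/0.0403) = 3.26×10^5 W/m

Q' = 3.26×10^5 W/m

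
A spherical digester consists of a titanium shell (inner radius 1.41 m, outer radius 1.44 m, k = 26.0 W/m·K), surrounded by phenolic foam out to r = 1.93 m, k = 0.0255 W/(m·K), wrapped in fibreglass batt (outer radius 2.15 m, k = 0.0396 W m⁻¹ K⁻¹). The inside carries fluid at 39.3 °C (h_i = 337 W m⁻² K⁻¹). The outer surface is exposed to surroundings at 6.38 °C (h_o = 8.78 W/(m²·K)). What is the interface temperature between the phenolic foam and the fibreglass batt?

T = 11.8 °C

Treat each layer as a resistance in series:
  R_conv,in = 1/(4πr²h) = 1/(4π·1.41²·337) = 1.188×10^-4 K/W
  R_titanium = (1/1.41 − 1/1.44)/(4πk) = 0.01478/(4π·26.0) = 4.522×10^-5 K/W
  R_phenolic foam = (1/1.44 − 1/1.93)/(4πk) = 0.1763/(4π·0.0255) = 0.5502 K/W
  R_fibreglass batt = (1/1.93 − 1/2.15)/(4πk) = 0.05302/(4π·0.0396) = 0.1065 K/W
  R_conv,out = 1/(4πr²h) = 1/(4π·2.15²·8.78) = 0.001961 K/W
ΣR = 1.188×10^-4 + 4.522×10^-5 + 0.5502 + 0.1065 + 0.001961 = 0.6588 K/W
Q = ΔT/ΣR = (39.3 °C − 6.38 °C)/0.6588 = 49.97 W
From the inner boundary to the phenolic foam/fibreglass batt interface, ΣR_partial = 0.5504 K/W.
T_interface = T_in − Q·ΣR_partial = 39.3 °C − (49.97)(0.5504) = 11.8 °C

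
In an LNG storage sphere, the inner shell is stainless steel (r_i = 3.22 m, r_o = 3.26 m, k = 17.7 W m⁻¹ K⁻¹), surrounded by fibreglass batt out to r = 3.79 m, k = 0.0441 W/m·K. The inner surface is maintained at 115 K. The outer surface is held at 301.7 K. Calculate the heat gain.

Q = 2.41 kW

Series thermal resistances, inner to outer:
  R_stainless steel = (1/3.22 − 1/3.26)/(4πk) = 0.003811/(4π·17.7) = 1.713×10^-5 K/W
  R_fibreglass batt = (1/3.26 − 1/3.79)/(4πk) = 0.04290/(4π·0.0441) = 0.07741 K/W
ΣR = 1.713×10^-5 + 0.07741 = 0.07743 K/W
Q = ΔT/ΣR = (115 K − 301.7 K)/0.07743 = -2410 W
(Negative Q ⇒ heat flows inward; heat gain = 2410 W.)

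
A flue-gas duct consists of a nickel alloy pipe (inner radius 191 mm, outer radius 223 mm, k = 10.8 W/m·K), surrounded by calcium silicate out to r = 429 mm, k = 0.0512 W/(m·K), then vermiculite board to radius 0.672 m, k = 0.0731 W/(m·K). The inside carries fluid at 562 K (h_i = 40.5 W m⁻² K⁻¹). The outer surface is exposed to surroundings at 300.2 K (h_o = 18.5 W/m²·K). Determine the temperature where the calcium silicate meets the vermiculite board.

T = 385 K

Treat each layer as a resistance in series:
  R'_conv,in = 1/(2πr h) = 1/(2π·0.191·40.5) = 0.02057 m·K/W
  R'_nickel alloy = ln(0.223/0.191)/(2πk) = 0.1549/(2π·10.8) = 0.002283 m·K/W
  R'_calcium silicate = ln(0.429/0.223)/(2πk) = 0.6543/(2π·0.0512) = 2.034 m·K/W
  R'_vermiculite board = ln(0.672/0.429)/(2πk) = 0.4488/(2π·0.0731) = 0.9771 m·K/W
  R'_conv,out = 1/(2πr h) = 1/(2π·0.672·18.5) = 0.01280 m·K/W
ΣR = 0.02057 + 0.002283 + 2.034 + 0.9771 + 0.01280 = 3.047 m·K/W
Q' = ΔT/ΣR = (562 K − 300.2 K)/3.047 = 85.92 W/m
From the inner boundary to the calcium silicate/vermiculite board interface, ΣR_partial = 2.057 m·K/W.
T_interface = T_in − Q'·ΣR_partial = 562 K − (85.92)(2.057) = 385 K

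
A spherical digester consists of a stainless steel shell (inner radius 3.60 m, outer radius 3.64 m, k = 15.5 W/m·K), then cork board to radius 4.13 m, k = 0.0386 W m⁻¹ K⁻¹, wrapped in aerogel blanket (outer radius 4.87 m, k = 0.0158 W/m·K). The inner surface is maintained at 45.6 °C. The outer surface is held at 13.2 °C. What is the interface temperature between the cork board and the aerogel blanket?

T = 37.0 °C

Series thermal resistances, inner to outer:
  R_stainless steel = (1/3.60 − 1/3.64)/(4πk) = 0.003053/(4π·15.5) = 1.567×10^-5 K/W
  R_cork board = (1/3.64 − 1/4.13)/(4πk) = 0.03259/(4π·0.0386) = 0.06720 K/W
  R_aerogel blanket = (1/4.13 − 1/4.87)/(4πk) = 0.03679/(4π·0.0158) = 0.1853 K/W
ΣR = 1.567×10^-5 + 0.06720 + 0.1853 = 0.2525 K/W
Q = ΔT/ΣR = (45.6 °C − 13.2 °C)/0.2525 = 128.3 W
From the inner boundary to the cork board/aerogel blanket interface, ΣR_partial = 0.06722 K/W.
T_interface = T_in − Q·ΣR_partial = 45.6 °C − (128.3)(0.06722) = 37.0 °C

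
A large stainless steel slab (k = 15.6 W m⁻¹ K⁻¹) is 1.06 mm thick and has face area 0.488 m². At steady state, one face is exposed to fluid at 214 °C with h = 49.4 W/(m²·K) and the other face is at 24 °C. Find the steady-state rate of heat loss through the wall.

Q = 4570 W

Treat each layer as a resistance in series:
  R_conv,in = 1/(hA) = 1/(49.4·0.488) = 0.04148 K/W
  R_stainless steel = L/(kA) = 0.00106/(15.6·0.488) = 1.392×10^-4 K/W
ΣR = 0.04148 + 1.392×10^-4 = 0.04162 K/W
Q = ΔT/ΣR = (214 °C − 24 °C)/0.04162 = 4570 W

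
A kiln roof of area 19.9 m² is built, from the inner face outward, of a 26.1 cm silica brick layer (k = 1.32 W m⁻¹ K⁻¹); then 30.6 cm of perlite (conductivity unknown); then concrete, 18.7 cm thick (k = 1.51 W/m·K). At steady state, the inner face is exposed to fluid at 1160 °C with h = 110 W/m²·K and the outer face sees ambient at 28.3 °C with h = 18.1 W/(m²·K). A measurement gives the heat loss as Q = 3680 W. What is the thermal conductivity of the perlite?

k = 0.0534 W/m·K

ΣR = ΔT/Q = |1160 − 28.3|/3680 = 0.3075 K/W
Known resistances:
  R_conv,in = 1/(hA) = 1/(110·19.9) = 4.568×10^-4 K/W
  R_silica brick = L/(kA) = 0.261/(1.32·19.9) = 0.009936 K/W
  R_concrete = L/(kA) = 0.187/(1.51·19.9) = 0.006223 K/W
  R_conv,out = 1/(hA) = 1/(18.1·19.9) = 0.002776 K/W
R_perlite = ΣR − ΣR_known = 0.3075 − 0.01939 = 0.2881 K/W
L/(kA) = 0.2881 ⇒ k = 0.306/(0.2881·19.9) = 0.0534 W/m·K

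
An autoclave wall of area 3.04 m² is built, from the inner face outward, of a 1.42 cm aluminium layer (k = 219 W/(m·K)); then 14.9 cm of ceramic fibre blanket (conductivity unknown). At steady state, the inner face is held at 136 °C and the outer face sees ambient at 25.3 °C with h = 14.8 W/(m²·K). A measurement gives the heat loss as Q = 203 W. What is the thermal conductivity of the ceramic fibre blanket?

ΣR = ΔT/Q = |136 − 25.3|/203 = 0.5453 K/W
Known resistances:
  R_aluminium = L/(kA) = 0.0142/(219·3.04) = 2.133×10^-5 K/W
  R_conv,out = 1/(hA) = 1/(14.8·3.04) = 0.02223 K/W
R_ceramic fibre blanket = ΣR − ΣR_known = 0.5453 − 0.02225 = 0.5231 K/W
L/(kA) = 0.5231 ⇒ k = 0.149/(0.5231·3.04) = 0.0937 W/m·K

k = 0.0937 W/m·K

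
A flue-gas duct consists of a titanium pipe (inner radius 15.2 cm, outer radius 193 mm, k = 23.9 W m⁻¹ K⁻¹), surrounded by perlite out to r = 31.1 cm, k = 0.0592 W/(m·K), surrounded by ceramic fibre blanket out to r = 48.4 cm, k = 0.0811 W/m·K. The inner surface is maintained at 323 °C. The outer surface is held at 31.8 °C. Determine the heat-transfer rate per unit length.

Q' = 135 W/m

Resistance network (inner→outer):
  R'_titanium = ln(0.193/0.152)/(2πk) = 0.2388/(2π·23.9) = 0.001590 m·K/W
  R'_perlite = ln(0.311/0.193)/(2πk) = 0.4771/(2π·0.0592) = 1.283 m·K/W
  R'_ceramic fibre blanket = ln(0.484/0.311)/(2πk) = 0.4423/(2π·0.0811) = 0.8680 m·K/W
ΣR = 0.001590 + 1.283 + 0.8680 = 2.153 m·K/W
Q' = ΔT/ΣR = (323 °C − 31.8 °C)/2.153 = 135 W/m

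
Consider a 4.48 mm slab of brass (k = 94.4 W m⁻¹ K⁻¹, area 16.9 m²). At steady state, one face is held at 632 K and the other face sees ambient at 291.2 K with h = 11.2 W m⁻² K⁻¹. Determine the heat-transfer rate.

Q = 64500 W

Series thermal resistances, inner to outer:
  R_brass = L/(kA) = 0.00448/(94.4·16.9) = 2.808×10^-6 K/W
  R_conv,out = 1/(hA) = 1/(11.2·16.9) = 0.005283 K/W
ΣR = 2.808×10^-6 + 0.005283 = 0.005286 K/W
Q = ΔT/ΣR = (632 K − 291.2 K)/0.005286 = 64500 W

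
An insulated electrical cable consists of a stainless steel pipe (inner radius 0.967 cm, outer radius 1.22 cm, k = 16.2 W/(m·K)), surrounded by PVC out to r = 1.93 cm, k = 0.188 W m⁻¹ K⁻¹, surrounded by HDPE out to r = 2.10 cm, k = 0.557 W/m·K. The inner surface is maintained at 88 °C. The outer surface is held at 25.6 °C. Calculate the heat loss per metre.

Treat each layer as a resistance in series:
  R'_stainless steel = ln(0.0122/0.00967)/(2πk) = 0.2324/(2π·16.2) = 0.002283 m·K/W
  R'_PVC = ln(0.0193/0.0122)/(2πk) = 0.4587/(2π·0.188) = 0.3883 m·K/W
  R'_HDPE = ln(0.0210/0.0193)/(2πk) = 0.08442/(2π·0.557) = 0.02412 m·K/W
ΣR = 0.002283 + 0.3883 + 0.02412 = 0.4147 m·K/W
Q' = ΔT/ΣR = (88 °C − 25.6 °C)/0.4147 = 150 W/m

Q' = 150 W/m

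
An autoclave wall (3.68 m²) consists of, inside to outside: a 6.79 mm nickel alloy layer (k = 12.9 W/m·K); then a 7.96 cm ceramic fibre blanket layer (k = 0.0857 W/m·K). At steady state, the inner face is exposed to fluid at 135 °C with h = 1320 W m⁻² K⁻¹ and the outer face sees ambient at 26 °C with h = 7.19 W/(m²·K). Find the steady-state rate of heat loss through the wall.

Q = 375 W

Series thermal resistances, inner to outer:
  R_conv,in = 1/(hA) = 1/(1320·3.68) = 2.059×10^-4 K/W
  R_nickel alloy = L/(kA) = 0.00679/(12.9·3.68) = 1.430×10^-4 K/W
  R_ceramic fibre blanket = L/(kA) = 0.0796/(0.0857·3.68) = 0.2524 K/W
  R_conv,out = 1/(hA) = 1/(7.19·3.68) = 0.03779 K/W
ΣR = 2.059×10^-4 + 1.430×10^-4 + 0.2524 + 0.03779 = 0.2905 K/W
Q = ΔT/ΣR = (135 °C − 26 °C)/0.2905 = 375 W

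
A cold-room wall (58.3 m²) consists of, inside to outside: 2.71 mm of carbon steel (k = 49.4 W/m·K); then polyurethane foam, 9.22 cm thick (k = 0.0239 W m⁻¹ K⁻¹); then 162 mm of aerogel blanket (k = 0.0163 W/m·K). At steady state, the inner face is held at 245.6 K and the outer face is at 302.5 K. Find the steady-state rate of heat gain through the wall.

Q = 240 W

Treat each layer as a resistance in series:
  R_carbon steel = L/(kA) = 0.00271/(49.4·58.3) = 9.410×10^-7 K/W
  R_polyurethane foam = L/(kA) = 0.0922/(0.0239·58.3) = 0.06617 K/W
  R_aerogel blanket = L/(kA) = 0.162/(0.0163·58.3) = 0.1705 K/W
ΣR = 9.410×10^-7 + 0.06617 + 0.1705 = 0.2367 K/W
Q = ΔT/ΣR = (245.6 K − 302.5 K)/0.2367 = -240 W
(Negative Q ⇒ heat flows inward; heat gain = 240 W.)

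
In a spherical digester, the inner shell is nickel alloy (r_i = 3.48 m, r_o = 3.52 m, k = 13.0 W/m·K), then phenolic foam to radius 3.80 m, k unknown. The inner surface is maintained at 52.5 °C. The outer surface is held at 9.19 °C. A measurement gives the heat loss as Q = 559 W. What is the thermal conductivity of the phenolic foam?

ΣR = ΔT/Q = |52.5 − 9.19|/559 = 0.07748 K/W
Known resistances:
  R_nickel alloy = (1/3.48 − 1/3.52)/(4πk) = 0.003265/(4π·13.0) = 1.999×10^-5 K/W
R_phenolic foam = ΣR − ΣR_known = 0.07748 − 1.999×10^-5 = 0.07746 K/W
(1/r₁−1/r₂)/(4πk) = 0.07746 ⇒ k = 0.02093/(4π·0.07746) = 0.0215 W/m·K

k = 0.0215 W/m·K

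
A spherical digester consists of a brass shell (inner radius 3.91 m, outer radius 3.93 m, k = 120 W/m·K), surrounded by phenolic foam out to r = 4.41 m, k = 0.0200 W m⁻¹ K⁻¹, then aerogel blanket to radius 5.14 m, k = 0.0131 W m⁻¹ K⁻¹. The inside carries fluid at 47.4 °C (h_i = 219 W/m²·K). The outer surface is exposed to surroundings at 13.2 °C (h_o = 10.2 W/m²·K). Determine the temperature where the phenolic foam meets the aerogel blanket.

Series thermal resistances, inner to outer:
  R_conv,in = 1/(4πr²h) = 1/(4π·3.91²·219) = 2.377×10^-5 K/W
  R_brass = (1/3.91 − 1/3.93)/(4πk) = 0.001302/(4π·120) = 8.631×10^-7 K/W
  R_phenolic foam = (1/3.93 − 1/4.41)/(4πk) = 0.02770/(4π·0.0200) = 0.1102 K/W
  R_aerogel blanket = (1/4.41 − 1/5.14)/(4πk) = 0.03220/(4π·0.0131) = 0.1956 K/W
  R_conv,out = 1/(4πr²h) = 1/(4π·5.14²·10.2) = 2.953×10^-4 K/W
ΣR = 2.377×10^-5 + 8.631×10^-7 + 0.1102 + 0.1956 + 2.953×10^-4 = 0.3061 K/W
Q = ΔT/ΣR = (47.4 °C − 13.2 °C)/0.3061 = 111.7 W
From the inner boundary to the phenolic foam/aerogel blanket interface, ΣR_partial = 0.1102 K/W.
T_interface = T_in − Q·ΣR_partial = 47.4 °C − (111.7)(0.1102) = 35.1 °C

T = 35.1 °C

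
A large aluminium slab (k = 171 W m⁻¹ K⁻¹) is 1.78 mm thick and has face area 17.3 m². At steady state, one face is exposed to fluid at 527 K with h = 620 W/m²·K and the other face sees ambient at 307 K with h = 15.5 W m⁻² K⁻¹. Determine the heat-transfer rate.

Q = 57500 W

Series thermal resistances, inner to outer:
  R_conv,in = 1/(hA) = 1/(620·17.3) = 9.323×10^-5 K/W
  R_aluminium = L/(kA) = 0.00178/(171·17.3) = 6.017×10^-7 K/W
  R_conv,out = 1/(hA) = 1/(15.5·17.3) = 0.003729 K/W
ΣR = 9.323×10^-5 + 6.017×10^-7 + 0.003729 = 0.003823 K/W
Q = ΔT/ΣR = (527 K − 307 K)/0.003823 = 57500 W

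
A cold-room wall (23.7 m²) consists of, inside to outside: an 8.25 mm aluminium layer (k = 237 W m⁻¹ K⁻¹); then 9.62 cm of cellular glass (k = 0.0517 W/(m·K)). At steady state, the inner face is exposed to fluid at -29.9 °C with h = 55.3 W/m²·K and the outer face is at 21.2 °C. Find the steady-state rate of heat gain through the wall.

Q = 645 W

Treat each layer as a resistance in series:
  R_conv,in = 1/(hA) = 1/(55.3·23.7) = 7.630×10^-4 K/W
  R_aluminium = L/(kA) = 0.00825/(237·23.7) = 1.469×10^-6 K/W
  R_cellular glass = L/(kA) = 0.0962/(0.0517·23.7) = 0.07851 K/W
ΣR = 7.630×10^-4 + 1.469×10^-6 + 0.07851 = 0.07927 K/W
Q = ΔT/ΣR = (-29.9 °C − 21.2 °C)/0.07927 = -645 W
(Negative Q ⇒ heat flows inward; heat gain = 645 W.)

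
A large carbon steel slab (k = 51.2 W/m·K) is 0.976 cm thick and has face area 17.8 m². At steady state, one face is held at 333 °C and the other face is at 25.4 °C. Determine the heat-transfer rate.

Q = 2.87×10^7 W

Q = kA·ΔT/L = 51.2 × 17.8 × |333 °C − 25.4 °C| / 0.00976 = 2.87×10^7 W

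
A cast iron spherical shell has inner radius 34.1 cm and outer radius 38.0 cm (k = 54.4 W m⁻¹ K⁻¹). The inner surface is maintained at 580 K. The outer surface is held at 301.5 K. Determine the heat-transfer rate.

Q = 633 kW

Q = 4πk·ΔT/(1/r₁ − 1/r₂) = 4π × 54.4 × 278.5 / (1/0.341 − 1/0.380) = 6.33×10^5 W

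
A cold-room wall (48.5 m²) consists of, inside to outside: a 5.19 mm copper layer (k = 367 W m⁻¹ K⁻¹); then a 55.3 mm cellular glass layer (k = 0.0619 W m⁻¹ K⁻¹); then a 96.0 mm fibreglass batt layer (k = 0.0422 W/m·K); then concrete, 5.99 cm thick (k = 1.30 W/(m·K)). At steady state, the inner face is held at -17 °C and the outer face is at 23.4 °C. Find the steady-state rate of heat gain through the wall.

Q = 610 W

Series thermal resistances, inner to outer:
  R_copper = L/(kA) = 0.00519/(367·48.5) = 2.916×10^-7 K/W
  R_cellular glass = L/(kA) = 0.0553/(0.0619·48.5) = 0.01842 K/W
  R_fibreglass batt = L/(kA) = 0.0960/(0.0422·48.5) = 0.04690 K/W
  R_concrete = L/(kA) = 0.0599/(1.30·48.5) = 9.500×10^-4 K/W
ΣR = 2.916×10^-7 + 0.01842 + 0.04690 + 9.500×10^-4 = 0.06627 K/W
Q = ΔT/ΣR = (-17 °C − 23.4 °C)/0.06627 = -610 W
(Negative Q ⇒ heat flows inward; heat gain = 610 W.)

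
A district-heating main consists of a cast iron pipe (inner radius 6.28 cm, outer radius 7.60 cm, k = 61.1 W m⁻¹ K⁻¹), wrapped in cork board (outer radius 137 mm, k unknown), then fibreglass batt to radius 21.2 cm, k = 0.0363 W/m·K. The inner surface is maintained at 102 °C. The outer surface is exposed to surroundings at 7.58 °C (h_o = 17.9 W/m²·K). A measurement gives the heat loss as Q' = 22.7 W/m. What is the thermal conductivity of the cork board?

ΣR = ΔT/Q' = |102 − 7.58|/22.7 = 4.159 m·K/W
Known resistances:
  R'_cast iron = ln(0.0760/0.0628)/(2πk) = 0.1908/(2π·61.1) = 4.969×10^-4 m·K/W
  R'_fibreglass batt = ln(0.212/0.137)/(2πk) = 0.4366/(2π·0.0363) = 1.914 m·K/W
  R'_conv,out = 1/(2πr h) = 1/(2π·0.212·17.9) = 0.04194 m·K/W
R_cork board = ΣR − ΣR_known = 4.159 − 1.956 = 2.203 m·K/W
ln(r₂/r₁)/(2πk) = 2.203 ⇒ k = 0.5892/(2π·2.203) = 0.0426 W/m·K

k = 0.0426 W/m·K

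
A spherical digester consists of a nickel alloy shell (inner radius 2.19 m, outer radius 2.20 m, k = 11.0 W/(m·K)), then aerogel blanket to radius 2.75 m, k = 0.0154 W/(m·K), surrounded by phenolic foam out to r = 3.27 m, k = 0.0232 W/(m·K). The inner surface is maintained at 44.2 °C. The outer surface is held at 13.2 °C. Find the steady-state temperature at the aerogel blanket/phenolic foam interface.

Treat each layer as a resistance in series:
  R_nickel alloy = (1/2.19 − 1/2.20)/(4πk) = 0.002076/(4π·11.0) = 1.502×10^-5 K/W
  R_aerogel blanket = (1/2.20 − 1/2.75)/(4πk) = 0.09091/(4π·0.0154) = 0.4698 K/W
  R_phenolic foam = (1/2.75 − 1/3.27)/(4πk) = 0.05783/(4π·0.0232) = 0.1983 K/W
ΣR = 1.502×10^-5 + 0.4698 + 0.1983 = 0.6681 K/W
Q = ΔT/ΣR = (44.2 °C − 13.2 °C)/0.6681 = 46.40 W
From the inner boundary to the aerogel blanket/phenolic foam interface, ΣR_partial = 0.4698 K/W.
T_interface = T_in − Q·ΣR_partial = 44.2 °C − (46.40)(0.4698) = 22.4 °C

T = 22.4 °C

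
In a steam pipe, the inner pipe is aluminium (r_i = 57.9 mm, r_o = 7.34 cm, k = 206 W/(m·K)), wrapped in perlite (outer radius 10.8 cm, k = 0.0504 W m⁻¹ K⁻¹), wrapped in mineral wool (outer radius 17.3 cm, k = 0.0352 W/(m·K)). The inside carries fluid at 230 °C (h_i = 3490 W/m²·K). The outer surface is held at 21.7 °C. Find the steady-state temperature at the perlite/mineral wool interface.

T = 154 °C

Treat each layer as a resistance in series:
  R'_conv,in = 1/(2πr h) = 1/(2π·0.0579·3490) = 7.876×10^-4 m·K/W
  R'_aluminium = ln(0.0734/0.0579)/(2πk) = 0.2372/(2π·206) = 1.833×10^-4 m·K/W
  R'_perlite = ln(0.108/0.0734)/(2πk) = 0.3862/(2π·0.0504) = 1.220 m·K/W
  R'_mineral wool = ln(0.173/0.108)/(2πk) = 0.4712/(2π·0.0352) = 2.130 m·K/W
ΣR = 7.876×10^-4 + 1.833×10^-4 + 1.220 + 2.130 = 3.351 m·K/W
Q' = ΔT/ΣR = (230 °C − 21.7 °C)/3.351 = 62.16 W/m
From the inner boundary to the perlite/mineral wool interface, ΣR_partial = 1.221 m·K/W.
T_interface = T_in − Q'·ΣR_partial = 230 °C − (62.16)(1.221) = 154 °C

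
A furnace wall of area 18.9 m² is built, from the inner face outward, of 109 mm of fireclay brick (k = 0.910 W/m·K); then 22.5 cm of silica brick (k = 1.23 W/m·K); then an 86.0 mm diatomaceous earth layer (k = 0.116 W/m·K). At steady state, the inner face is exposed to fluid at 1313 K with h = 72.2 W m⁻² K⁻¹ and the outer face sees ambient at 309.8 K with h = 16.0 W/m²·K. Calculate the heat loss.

Q = 16900 W

Resistance network (inner→outer):
  R_conv,in = 1/(hA) = 1/(72.2·18.9) = 7.328×10^-4 K/W
  R_fireclay brick = L/(kA) = 0.109/(0.910·18.9) = 0.006338 K/W
  R_silica brick = L/(kA) = 0.225/(1.23·18.9) = 0.009679 K/W
  R_diatomaceous earth = L/(kA) = 0.0860/(0.116·18.9) = 0.03923 K/W
  R_conv,out = 1/(hA) = 1/(16.0·18.9) = 0.003307 K/W
ΣR = 7.328×10^-4 + 0.006338 + 0.009679 + 0.03923 + 0.003307 = 0.05929 K/W
Q = ΔT/ΣR = (1313 K − 309.8 K)/0.05929 = 16900 W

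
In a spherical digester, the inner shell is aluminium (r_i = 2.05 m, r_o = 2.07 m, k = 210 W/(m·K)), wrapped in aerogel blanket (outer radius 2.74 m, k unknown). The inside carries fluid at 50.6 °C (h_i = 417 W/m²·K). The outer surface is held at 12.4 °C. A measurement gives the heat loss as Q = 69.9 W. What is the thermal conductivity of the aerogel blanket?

k = 0.0172 W/m·K

ΣR = ΔT/Q = |50.6 − 12.4|/69.9 = 0.5465 K/W
Known resistances:
  R_conv,in = 1/(4πr²h) = 1/(4π·2.05²·417) = 4.541×10^-5 K/W
  R_aluminium = (1/2.05 − 1/2.07)/(4πk) = 0.004713/(4π·210) = 1.786×10^-6 K/W
R_aerogel blanket = ΣR − ΣR_known = 0.5465 − 4.720×10^-5 = 0.5465 K/W
(1/r₁−1/r₂)/(4πk) = 0.5465 ⇒ k = 0.1181/(4π·0.5465) = 0.0172 W/m·K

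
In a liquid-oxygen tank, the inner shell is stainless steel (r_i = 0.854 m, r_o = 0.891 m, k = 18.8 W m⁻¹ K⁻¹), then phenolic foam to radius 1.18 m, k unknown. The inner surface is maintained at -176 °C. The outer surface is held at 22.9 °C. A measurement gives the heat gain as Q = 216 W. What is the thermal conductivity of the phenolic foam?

k = 0.0238 W/m·K

ΣR = ΔT/Q = |-176 − 22.9|/216 = 0.9208 K/W
Known resistances:
  R_stainless steel = (1/0.854 − 1/0.891)/(4πk) = 0.04863/(4π·18.8) = 2.058×10^-4 K/W
R_phenolic foam = ΣR − ΣR_known = 0.9208 − 2.058×10^-4 = 0.9206 K/W
(1/r₁−1/r₂)/(4πk) = 0.9206 ⇒ k = 0.2749/(4π·0.9206) = 0.0238 W/m·K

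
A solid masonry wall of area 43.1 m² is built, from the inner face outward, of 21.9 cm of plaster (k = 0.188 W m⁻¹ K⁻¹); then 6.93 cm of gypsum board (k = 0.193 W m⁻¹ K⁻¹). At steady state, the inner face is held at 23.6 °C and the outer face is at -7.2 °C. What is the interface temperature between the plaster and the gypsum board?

Treat each layer as a resistance in series:
  R_plaster = L/(kA) = 0.219/(0.188·43.1) = 0.02703 K/W
  R_gypsum board = L/(kA) = 0.0693/(0.193·43.1) = 0.008331 K/W
ΣR = 0.02703 + 0.008331 = 0.03536 K/W
Q = ΔT/ΣR = (23.6 °C − -7.2 °C)/0.03536 = 871.0 W
From the inner boundary to the plaster/gypsum board interface, ΣR_partial = 0.02703 K/W.
T_interface = T_in − Q·ΣR_partial = 23.6 °C − (871.0)(0.02703) = 0.06 °C

T = 0.06 °C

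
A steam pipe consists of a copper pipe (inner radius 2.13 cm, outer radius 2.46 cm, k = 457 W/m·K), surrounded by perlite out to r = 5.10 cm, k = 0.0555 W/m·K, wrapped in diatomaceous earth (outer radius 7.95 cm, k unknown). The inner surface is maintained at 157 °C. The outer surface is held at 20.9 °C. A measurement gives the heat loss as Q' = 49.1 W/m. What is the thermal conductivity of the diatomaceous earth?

ΣR = ΔT/Q' = |157 − 20.9|/49.1 = 2.772 m·K/W
Known resistances:
  R'_copper = ln(0.0246/0.0213)/(2πk) = 0.1440/(2π·457) = 5.016×10^-5 m·K/W
  R'_perlite = ln(0.0510/0.0246)/(2πk) = 0.7291/(2π·0.0555) = 2.091 m·K/W
R_diatomaceous earth = ΣR − ΣR_known = 2.772 − 2.091 = 0.6810 m·K/W
ln(r₂/r₁)/(2πk) = 0.6810 ⇒ k = 0.4439/(2π·0.6810) = 0.104 W/m·K

k = 0.104 W/m·K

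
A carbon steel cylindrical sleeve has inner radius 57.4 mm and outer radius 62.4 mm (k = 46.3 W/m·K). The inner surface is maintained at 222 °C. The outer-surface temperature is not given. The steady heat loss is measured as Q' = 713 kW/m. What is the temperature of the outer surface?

Sum the resistances:
  R'_carbon steel = ln(0.0624/0.0574)/(2πk) = 0.08352/(2π·46.3) = 2.871×10^-4 m·K/W
ΣR = 2.871×10^-4 m·K/W
ΔT = Q'·ΣR = 7.13×10^5 × 2.871×10^-4 = 204.7 K
Heat flows outward, so T_out = T_in − ΔT = 222 − 204.7 = 17.3 °C

T_out = 17.3 °C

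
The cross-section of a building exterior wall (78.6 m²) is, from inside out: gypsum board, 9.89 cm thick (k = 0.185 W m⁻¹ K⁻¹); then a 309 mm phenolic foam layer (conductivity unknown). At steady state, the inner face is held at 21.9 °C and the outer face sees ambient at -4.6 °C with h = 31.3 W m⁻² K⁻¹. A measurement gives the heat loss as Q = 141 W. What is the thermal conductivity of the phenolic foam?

ΣR = ΔT/Q = |21.9 − -4.6|/141 = 0.1879 K/W
Known resistances:
  R_gypsum board = L/(kA) = 0.0989/(0.185·78.6) = 0.006801 K/W
  R_conv,out = 1/(hA) = 1/(31.3·78.6) = 4.065×10^-4 K/W
R_phenolic foam = ΣR − ΣR_known = 0.1879 − 0.007207 = 0.1807 K/W
L/(kA) = 0.1807 ⇒ k = 0.309/(0.1807·78.6) = 0.0218 W/m·K

k = 0.0218 W/m·K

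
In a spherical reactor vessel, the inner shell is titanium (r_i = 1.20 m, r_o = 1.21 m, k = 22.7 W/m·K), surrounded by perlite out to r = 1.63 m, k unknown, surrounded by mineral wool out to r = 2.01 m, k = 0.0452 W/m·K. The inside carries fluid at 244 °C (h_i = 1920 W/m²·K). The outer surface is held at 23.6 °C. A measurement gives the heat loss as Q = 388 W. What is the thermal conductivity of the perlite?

k = 0.0466 W/m·K

ΣR = ΔT/Q = |244 − 23.6|/388 = 0.5680 K/W
Known resistances:
  R_conv,in = 1/(4πr²h) = 1/(4π·1.20²·1920) = 2.878×10^-5 K/W
  R_titanium = (1/1.20 − 1/1.21)/(4πk) = 0.006887/(4π·22.7) = 2.414×10^-5 K/W
  R_mineral wool = (1/1.63 − 1/2.01)/(4πk) = 0.1160/(4π·0.0452) = 0.2042 K/W
R_perlite = ΣR − ΣR_known = 0.5680 − 0.2043 = 0.3637 K/W
(1/r₁−1/r₂)/(4πk) = 0.3637 ⇒ k = 0.2129/(4π·0.3637) = 0.0466 W/m·K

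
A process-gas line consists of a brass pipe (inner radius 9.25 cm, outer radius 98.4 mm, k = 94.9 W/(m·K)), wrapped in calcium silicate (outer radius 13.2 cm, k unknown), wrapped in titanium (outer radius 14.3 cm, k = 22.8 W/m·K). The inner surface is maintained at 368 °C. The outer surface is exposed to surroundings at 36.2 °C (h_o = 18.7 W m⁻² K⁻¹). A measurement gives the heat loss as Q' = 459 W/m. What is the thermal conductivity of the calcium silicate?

ΣR = ΔT/Q' = |368 − 36.2|/459 = 0.7229 m·K/W
Known resistances:
  R'_brass = ln(0.0984/0.0925)/(2πk) = 0.06183/(2π·94.9) = 1.037×10^-4 m·K/W
  R'_titanium = ln(0.143/0.132)/(2πk) = 0.08004/(2π·22.8) = 5.587×10^-4 m·K/W
  R'_conv,out = 1/(2πr h) = 1/(2π·0.143·18.7) = 0.05952 m·K/W
R_calcium silicate = ΣR − ΣR_known = 0.7229 − 0.06018 = 0.6627 m·K/W
ln(r₂/r₁)/(2πk) = 0.6627 ⇒ k = 0.2938/(2π·0.6627) = 0.0706 W/m·K

k = 0.0706 W/m·K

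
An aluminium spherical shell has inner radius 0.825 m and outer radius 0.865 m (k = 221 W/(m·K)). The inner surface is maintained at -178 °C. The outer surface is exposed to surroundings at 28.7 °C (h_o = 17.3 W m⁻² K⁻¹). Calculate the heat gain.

Q = 33.5 kW

Resistance network (inner→outer):
  R_aluminium = (1/0.825 − 1/0.865)/(4πk) = 0.05605/(4π·221) = 2.018×10^-5 K/W
  R_conv,out = 1/(4πr²h) = 1/(4π·0.865²·17.3) = 0.006148 K/W
ΣR = 2.018×10^-5 + 0.006148 = 0.006168 K/W
Q = ΔT/ΣR = (-178 °C − 28.7 °C)/0.006168 = -33500 W
(Negative Q ⇒ heat flows inward; heat gain = 33500 W.)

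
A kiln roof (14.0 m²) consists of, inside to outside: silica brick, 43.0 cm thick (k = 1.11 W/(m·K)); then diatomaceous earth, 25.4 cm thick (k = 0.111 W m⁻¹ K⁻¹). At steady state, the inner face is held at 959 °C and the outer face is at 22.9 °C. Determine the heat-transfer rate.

Q = 4900 W

Treat each layer as a resistance in series:
  R_silica brick = L/(kA) = 0.430/(1.11·14.0) = 0.02767 K/W
  R_diatomaceous earth = L/(kA) = 0.254/(0.111·14.0) = 0.1634 K/W
ΣR = 0.02767 + 0.1634 = 0.1911 K/W
Q = ΔT/ΣR = (959 °C − 22.9 °C)/0.1911 = 4900 W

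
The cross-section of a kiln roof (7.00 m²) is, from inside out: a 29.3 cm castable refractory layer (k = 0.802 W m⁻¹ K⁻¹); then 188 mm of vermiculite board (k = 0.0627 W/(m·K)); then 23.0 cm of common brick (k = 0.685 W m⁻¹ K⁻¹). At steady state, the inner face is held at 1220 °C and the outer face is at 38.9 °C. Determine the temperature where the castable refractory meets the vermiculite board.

Resistance network (inner→outer):
  R_castable refractory = L/(kA) = 0.293/(0.802·7.00) = 0.05219 K/W
  R_vermiculite board = L/(kA) = 0.188/(0.0627·7.00) = 0.4283 K/W
  R_common brick = L/(kA) = 0.230/(0.685·7.00) = 0.04797 K/W
ΣR = 0.05219 + 0.4283 + 0.04797 = 0.5285 K/W
Q = ΔT/ΣR = (1220 °C − 38.9 °C)/0.5285 = 2235 W
From the inner boundary to the castable refractory/vermiculite board interface, ΣR_partial = 0.05219 K/W.
T_interface = T_in − Q·ΣR_partial = 1220 °C − (2235)(0.05219) = 1103 °C

T = 1103 °C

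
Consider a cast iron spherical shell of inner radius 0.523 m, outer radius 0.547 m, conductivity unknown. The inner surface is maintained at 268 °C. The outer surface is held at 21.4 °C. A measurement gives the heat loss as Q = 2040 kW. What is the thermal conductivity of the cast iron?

ΣR = ΔT/Q = |268 − 21.4|/2.04×10^6 = 1.209×10^-4 K/W
(1/r₁−1/r₂)/(4πk) = 1.209×10^-4 ⇒ k = 0.08389/(4π·1.209×10^-4) = 55.2 W/m·K

k = 55.2 W/m·K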